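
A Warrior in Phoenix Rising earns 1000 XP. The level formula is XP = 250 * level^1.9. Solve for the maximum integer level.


XP = 250 * level^1.9, so level = (XP / 250)^(1/1.9)
= (1000 / 250)^(1/1.9)
= 4.0^0.5263
= 2.0743
Floor: level = 2

level 2


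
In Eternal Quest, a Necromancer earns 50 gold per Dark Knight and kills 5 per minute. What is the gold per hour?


Gold per minute = 50 * 5 = 250
Gold per hour = 250 * 60 = 15000

15000 gold/hour


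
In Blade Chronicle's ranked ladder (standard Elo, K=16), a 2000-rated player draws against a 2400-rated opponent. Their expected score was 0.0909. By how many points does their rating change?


Elo update: delta = K * (S - Ea), where S = 0.5 (draws)
S - Ea = 0.5 - 0.0909 = 0.4091
Rating change = 16 * 0.4091
= 6.55

6.55 rating points


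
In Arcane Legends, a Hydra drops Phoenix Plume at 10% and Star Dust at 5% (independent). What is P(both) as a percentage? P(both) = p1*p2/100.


For independent events, P(both) = P(A) * P(B)
= 10% * 5%
= 50 / 100 %
= 0.5%

0.5%


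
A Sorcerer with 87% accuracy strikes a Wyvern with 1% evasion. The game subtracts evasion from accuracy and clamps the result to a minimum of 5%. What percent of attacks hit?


accuracy - evasion = 87 - 1 = 86
Apply floor: max(86, 5) = 86
Hit chance = 86%

86%


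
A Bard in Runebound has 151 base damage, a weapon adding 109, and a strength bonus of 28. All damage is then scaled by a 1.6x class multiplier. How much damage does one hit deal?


Sum base + weapon + str = 151 + 109 + 28 = 288
Multiply by 1.6:
288 * 1.6 = 460.8

460.8 damage


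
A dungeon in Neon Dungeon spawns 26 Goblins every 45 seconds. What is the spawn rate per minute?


Spawns per minute = count * (60 / interval)
= 26 * (60 / 45)
= 26 * 1.3333
= 34.67

34.67 per minute


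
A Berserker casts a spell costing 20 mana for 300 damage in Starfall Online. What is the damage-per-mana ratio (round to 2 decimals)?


Efficiency = damage / mana
= 300 / 20
= 15.00

15.00 dmg/mana


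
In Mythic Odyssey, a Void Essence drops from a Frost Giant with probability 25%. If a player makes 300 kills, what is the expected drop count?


Expected drops = kills * (drop_rate / 100)
= 300 * (25 / 100)
= 300 * 0.25
= 75.0

75.0 drops


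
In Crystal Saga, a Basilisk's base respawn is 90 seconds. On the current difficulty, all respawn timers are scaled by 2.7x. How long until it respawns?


Respawn time = base * multiplier
= 90 * 2.7
= 243.0 seconds

243.0 seconds


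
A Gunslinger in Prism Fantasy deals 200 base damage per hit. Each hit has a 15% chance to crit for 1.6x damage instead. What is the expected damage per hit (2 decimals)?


E[dmg] = base * (1 + crit_chance * (crit_mult - 1))
cc as decimal = 15/100 = 0.15
cm - 1 = 1.6 - 1 = 0.6
Bonus factor = 0.15 * 0.6 = 0.09
Total multiplier = 1 + 0.09 = 1.09
Expected damage = 200 * 1.09 = 218.00

218.00 damage


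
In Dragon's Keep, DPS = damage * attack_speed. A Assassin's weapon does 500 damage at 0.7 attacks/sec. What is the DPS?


DPS = damage * attack_speed
= 500 * 0.7
= 350.0

350.0 DPS


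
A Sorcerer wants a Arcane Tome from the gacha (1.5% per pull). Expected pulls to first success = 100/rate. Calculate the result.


Expected pulls for a geometric distribution = 1/p = 100 / rate%
= 100 / 1.5
= 66.67

66.67 pulls


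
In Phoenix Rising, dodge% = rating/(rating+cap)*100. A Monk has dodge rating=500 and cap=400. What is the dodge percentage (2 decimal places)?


dodge% = 500 / (500 + 400) * 100
= 500 / 900 * 100
= 0.555556 * 100
= 55.56%

55.56%


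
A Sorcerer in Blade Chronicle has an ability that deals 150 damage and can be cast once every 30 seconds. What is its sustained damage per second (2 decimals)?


DPS = damage / cooldown
= 150 / 30
= 5.00

5.00 DPS


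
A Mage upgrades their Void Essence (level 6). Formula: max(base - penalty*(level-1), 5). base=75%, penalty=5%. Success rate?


raw_rate = 75 - 5 * (6 - 1)
= 75 - 5 * 5
= 75 - 25
= 50
Apply floor: max(50, 5) = 50%

50%


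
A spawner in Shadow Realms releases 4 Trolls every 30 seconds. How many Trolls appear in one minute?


Spawns per minute = count * (60 / interval)
= 4 * (60 / 30)
= 4 * 2.0
= 8.0

8.0 per minute


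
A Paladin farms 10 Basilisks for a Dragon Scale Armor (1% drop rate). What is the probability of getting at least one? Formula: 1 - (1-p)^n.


P(at least one) = 1 - P(none) = 1 - (1-p)^n
p = 1/100 = 0.01
1 - p = 0.99
(1 - p)^10 = 0.99^10 = 0.904382
P(at least one) = 1 - 0.904382 = 0.0956

0.0956


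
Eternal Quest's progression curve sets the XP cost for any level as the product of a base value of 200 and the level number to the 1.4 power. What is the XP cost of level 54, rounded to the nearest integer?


XP = 200 * level^1.4
Substitute level = 54:
XP = 200 * 54^1.4
= 200 * 266.2878
= 53258

53258 XP


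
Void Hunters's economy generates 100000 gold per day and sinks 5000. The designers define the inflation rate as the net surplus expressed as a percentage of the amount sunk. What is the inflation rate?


Net gold = 100000 - 5000 = 95000
Inflation rate = net / sunk * 100 = 95000 / 5000 * 100
= 19.0 * 100
= 1900.00%

1900.00%


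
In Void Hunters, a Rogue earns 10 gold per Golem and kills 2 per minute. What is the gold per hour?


Gold per minute = 10 * 2 = 20
Gold per hour = 20 * 60 = 1200

1200 gold/hour


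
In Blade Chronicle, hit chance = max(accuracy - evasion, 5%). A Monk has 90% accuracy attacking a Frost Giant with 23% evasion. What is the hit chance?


accuracy - evasion = 90 - 23 = 67
Apply floor: max(67, 5) = 67
Hit chance = 67%

67%


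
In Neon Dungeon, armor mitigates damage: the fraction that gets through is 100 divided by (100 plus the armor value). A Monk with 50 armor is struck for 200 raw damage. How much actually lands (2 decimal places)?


actual = 200 * 100 / (100 + 50)
= 200 * 100 / 150
= 20000 / 150
= 133.33

133.33 damage


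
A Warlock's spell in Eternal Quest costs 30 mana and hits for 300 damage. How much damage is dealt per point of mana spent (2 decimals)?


Efficiency = damage / mana
= 300 / 30
= 10.00

10.00 dmg/mana


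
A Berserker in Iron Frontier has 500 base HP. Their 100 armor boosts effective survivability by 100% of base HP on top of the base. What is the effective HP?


EHP = 500 * (1 + 100/100)
= 500 * (1 + 1.0)
= 500 * 2.0
= 1000.0

1000.0 EHP


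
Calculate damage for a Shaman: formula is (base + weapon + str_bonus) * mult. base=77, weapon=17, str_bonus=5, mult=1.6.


Sum base + weapon + str = 77 + 17 + 5 = 99
Multiply by 1.6:
99 * 1.6 = 158.4

158.4 damage


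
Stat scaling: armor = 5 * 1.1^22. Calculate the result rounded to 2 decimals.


value = base * growth^level
= 5 * 1.1^22
= 5 * 8.140275
= 40.70

40.70 armor


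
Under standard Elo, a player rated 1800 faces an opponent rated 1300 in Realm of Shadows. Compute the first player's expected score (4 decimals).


Elo expected score: Ea = 1/(1 + 10^((Rb-Ra)/400))
Rb - Ra = 1300 - 1800 = -500
(Rb-Ra)/400 = -500/400 = -1.25
10^-1.25 = 0.056234
Ea = 1/(1 + 0.056234) = 1/1.056234 = 0.9468

0.9468


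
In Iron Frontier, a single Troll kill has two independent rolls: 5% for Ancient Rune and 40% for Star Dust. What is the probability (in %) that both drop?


For independent events, P(both) = P(A) * P(B)
= 5% * 40%
= 200 / 100 %
= 2.0%

2.0%


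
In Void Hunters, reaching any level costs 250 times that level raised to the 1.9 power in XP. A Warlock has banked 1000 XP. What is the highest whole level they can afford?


XP = 250 * level^1.9, so level = (XP / 250)^(1/1.9)
= (1000 / 250)^(1/1.9)
= 4.0^0.5263
= 2.0743
Floor: level = 2

level 2


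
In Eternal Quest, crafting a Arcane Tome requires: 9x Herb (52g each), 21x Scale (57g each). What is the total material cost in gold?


Cost breakdown:
  Herb: 9 * 52 = 468
  Scale: 21 * 57 = 1197
Total = 468 + 1197 = 1665

1665 gold


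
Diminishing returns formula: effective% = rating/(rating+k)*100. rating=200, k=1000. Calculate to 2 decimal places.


effective% = rating / (rating + k) * 100
= 200 / (200 + 1000) * 100
= 200 / 1200 * 100
= 0.166667 * 100
= 16.67%

16.67%


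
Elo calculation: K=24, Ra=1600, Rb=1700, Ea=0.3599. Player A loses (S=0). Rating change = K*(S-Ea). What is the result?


Elo update: delta = K * (S - Ea), where S = 0 (loses)
S - Ea = 0 - 0.3599 = -0.3599
Rating change = 24 * -0.3599
= -8.64

-8.64 rating points


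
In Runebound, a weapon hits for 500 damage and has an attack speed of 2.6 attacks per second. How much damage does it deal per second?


DPS = damage * attack_speed
= 500 * 2.6
= 1300.0

1300.0 DPS


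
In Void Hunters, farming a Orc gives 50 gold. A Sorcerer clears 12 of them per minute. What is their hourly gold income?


Gold per minute = 50 * 12 = 600
Gold per hour = 600 * 60 = 36000

36000 gold/hour


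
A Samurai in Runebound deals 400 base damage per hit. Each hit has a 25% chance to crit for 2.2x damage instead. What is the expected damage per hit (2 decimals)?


E[dmg] = base * (1 + crit_chance * (crit_mult - 1))
cc as decimal = 25/100 = 0.25
cm - 1 = 2.2 - 1 = 1.2
Bonus factor = 0.25 * 1.2 = 0.3
Total multiplier = 1 + 0.3 = 1.3
Expected damage = 400 * 1.3 = 520.00

520.00 damage


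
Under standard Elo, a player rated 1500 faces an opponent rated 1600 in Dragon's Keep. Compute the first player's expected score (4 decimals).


Elo expected score: Ea = 1/(1 + 10^((Rb-Ra)/400))
Rb - Ra = 1600 - 1500 = 100
(Rb-Ra)/400 = 100/400 = 0.25
10^0.25 = 1.778279
Ea = 1/(1 + 1.778279) = 1/2.778279 = 0.3599

0.3599


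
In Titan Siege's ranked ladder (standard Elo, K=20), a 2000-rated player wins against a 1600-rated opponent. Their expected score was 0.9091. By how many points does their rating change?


Elo update: delta = K * (S - Ea), where S = 1 (wins)
S - Ea = 1 - 0.9091 = 0.0909
Rating change = 20 * 0.0909
= 1.82

1.82 rating points


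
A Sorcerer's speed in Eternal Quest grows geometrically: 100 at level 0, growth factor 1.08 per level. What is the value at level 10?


value = base * growth^level
= 100 * 1.08^10
= 100 * 2.158925
= 215.89

215.89 speed


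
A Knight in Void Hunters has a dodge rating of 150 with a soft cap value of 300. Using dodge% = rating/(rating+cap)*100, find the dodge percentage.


dodge% = 150 / (150 + 300) * 100
= 150 / 450 * 100
= 0.333333 * 100
= 33.33%

33.33%


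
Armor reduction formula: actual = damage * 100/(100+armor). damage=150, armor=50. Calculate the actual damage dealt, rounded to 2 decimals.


actual = 150 * 100 / (100 + 50)
= 150 * 100 / 150
= 15000 / 150
= 100.00

100.00 damage


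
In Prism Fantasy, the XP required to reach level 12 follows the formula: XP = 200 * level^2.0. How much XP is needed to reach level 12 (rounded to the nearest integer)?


XP = 200 * level^2.0
Substitute level = 12:
XP = 200 * 12^2.0
= 200 * 144.0
= 28800

28800 XP


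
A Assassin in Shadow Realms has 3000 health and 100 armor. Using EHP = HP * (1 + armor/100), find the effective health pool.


EHP = 3000 * (1 + 100/100)
= 3000 * (1 + 1.0)
= 3000 * 2.0
= 6000.0

6000.0 EHP


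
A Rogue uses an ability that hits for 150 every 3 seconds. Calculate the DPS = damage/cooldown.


DPS = damage / cooldown
= 150 / 3
= 50.00

50.00 DPS


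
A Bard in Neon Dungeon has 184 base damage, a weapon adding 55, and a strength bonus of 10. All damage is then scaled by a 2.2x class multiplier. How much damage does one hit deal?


Sum base + weapon + str = 184 + 55 + 10 = 249
Multiply by 2.2:
249 * 2.2 = 547.8

547.8 damage


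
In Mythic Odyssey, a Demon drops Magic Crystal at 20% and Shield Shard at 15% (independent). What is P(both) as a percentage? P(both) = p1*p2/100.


For independent events, P(both) = P(A) * P(B)
= 20% * 15%
= 300 / 100 %
= 3.0%

3.0%


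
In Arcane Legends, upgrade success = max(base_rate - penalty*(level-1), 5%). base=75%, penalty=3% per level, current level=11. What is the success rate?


raw_rate = 75 - 3 * (11 - 1)
= 75 - 3 * 10
= 75 - 30
= 45
Apply floor: max(45, 5) = 45%

45%


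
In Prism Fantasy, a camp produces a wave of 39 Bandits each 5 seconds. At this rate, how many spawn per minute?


Spawns per minute = count * (60 / interval)
= 39 * (60 / 5)
= 39 * 12.0
= 468.0

468.0 per minute


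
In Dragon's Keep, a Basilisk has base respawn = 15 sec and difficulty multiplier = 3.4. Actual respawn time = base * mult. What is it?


Respawn time = base * multiplier
= 15 * 3.4
= 51.0 seconds

51.0 seconds


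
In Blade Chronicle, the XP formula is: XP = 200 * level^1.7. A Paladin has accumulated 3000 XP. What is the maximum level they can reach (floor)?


XP = 200 * level^1.7, so level = (XP / 200)^(1/1.7)
= (3000 / 200)^(1/1.7)
= 15.0^0.5882
= 4.9183
Floor: level = 4

level 4


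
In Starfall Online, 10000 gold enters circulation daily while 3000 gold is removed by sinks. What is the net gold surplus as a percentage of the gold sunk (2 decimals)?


Net gold = 10000 - 3000 = 7000
Inflation rate = net / sunk * 100 = 7000 / 3000 * 100
= 2.333333 * 100
= 233.33%

233.33%


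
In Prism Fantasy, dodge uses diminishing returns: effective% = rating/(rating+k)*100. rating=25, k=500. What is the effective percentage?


effective% = rating / (rating + k) * 100
= 25 / (25 + 500) * 100
= 25 / 525 * 100
= 0.047619 * 100
= 4.76%

4.76%


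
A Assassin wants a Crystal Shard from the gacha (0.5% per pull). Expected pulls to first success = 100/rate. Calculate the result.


Expected pulls for a geometric distribution = 1/p = 100 / rate%
= 100 / 0.5
= 200.0

200.0 pulls


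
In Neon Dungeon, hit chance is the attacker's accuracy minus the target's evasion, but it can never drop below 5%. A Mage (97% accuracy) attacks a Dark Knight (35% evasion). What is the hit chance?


accuracy - evasion = 97 - 35 = 62
Apply floor: max(62, 5) = 62
Hit chance = 62%

62%


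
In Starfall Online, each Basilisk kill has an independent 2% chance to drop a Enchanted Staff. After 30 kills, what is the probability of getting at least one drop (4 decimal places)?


P(at least one) = 1 - P(none) = 1 - (1-p)^n
p = 2/100 = 0.02
1 - p = 0.98
(1 - p)^30 = 0.98^30 = 0.545484
P(at least one) = 1 - 0.545484 = 0.4545

0.4545


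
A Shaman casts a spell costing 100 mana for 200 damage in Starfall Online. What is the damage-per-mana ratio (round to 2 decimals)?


Efficiency = damage / mana
= 200 / 100
= 2.00

2.00 dmg/mana


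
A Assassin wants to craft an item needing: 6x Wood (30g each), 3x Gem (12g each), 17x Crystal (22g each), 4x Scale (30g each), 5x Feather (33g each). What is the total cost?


Cost breakdown:
  Wood: 6 * 30 = 180
  Gem: 3 * 12 = 36
  Crystal: 17 * 22 = 374
  Scale: 4 * 30 = 120
  Feather: 5 * 33 = 165
Total = 180 + 36 + 374 + 120 + 165 = 875

875 gold


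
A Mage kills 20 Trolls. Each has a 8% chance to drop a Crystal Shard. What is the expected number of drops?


Expected drops = kills * (drop_rate / 100)
= 20 * (8 / 100)
= 20 * 0.08
= 1.6

1.6 drops


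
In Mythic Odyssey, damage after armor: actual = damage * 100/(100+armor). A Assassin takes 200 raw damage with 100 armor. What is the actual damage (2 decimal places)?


actual = 200 * 100 / (100 + 100)
= 200 * 100 / 200
= 20000 / 200
= 100.00

100.00 damage


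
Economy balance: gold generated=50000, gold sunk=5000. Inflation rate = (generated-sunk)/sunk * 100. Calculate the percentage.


Net gold = 50000 - 5000 = 45000
Inflation rate = net / sunk * 100 = 45000 / 5000 * 100
= 9.0 * 100
= 900.00%

900.00%


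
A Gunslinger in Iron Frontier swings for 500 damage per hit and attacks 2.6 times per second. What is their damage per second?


DPS = damage * attack_speed
= 500 * 2.6
= 1300.0

1300.0 DPS


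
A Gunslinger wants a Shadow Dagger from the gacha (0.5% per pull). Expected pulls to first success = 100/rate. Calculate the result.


Expected pulls for a geometric distribution = 1/p = 100 / rate%
= 100 / 0.5
= 200.0

200.0 pulls


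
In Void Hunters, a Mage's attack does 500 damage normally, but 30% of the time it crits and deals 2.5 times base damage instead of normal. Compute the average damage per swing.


E[dmg] = base * (1 + crit_chance * (crit_mult - 1))
cc as decimal = 30/100 = 0.3
cm - 1 = 2.5 - 1 = 1.5
Bonus factor = 0.3 * 1.5 = 0.45
Total multiplier = 1 + 0.45 = 1.45
Expected damage = 500 * 1.45 = 725.00

725.00 damage


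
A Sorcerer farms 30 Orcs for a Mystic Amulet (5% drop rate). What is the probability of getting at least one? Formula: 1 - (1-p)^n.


P(at least one) = 1 - P(none) = 1 - (1-p)^n
p = 5/100 = 0.05
1 - p = 0.95
(1 - p)^30 = 0.95^30 = 0.214639
P(at least one) = 1 - 0.214639 = 0.7854

0.7854


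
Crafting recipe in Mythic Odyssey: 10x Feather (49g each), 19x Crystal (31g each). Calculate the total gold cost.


Cost breakdown:
  Feather: 10 * 49 = 490
  Crystal: 19 * 31 = 589
Total = 490 + 589 = 1079

1079 gold


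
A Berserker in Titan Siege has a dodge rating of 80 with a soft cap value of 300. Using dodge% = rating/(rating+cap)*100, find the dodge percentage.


dodge% = 80 / (80 + 300) * 100
= 80 / 380 * 100
= 0.210526 * 100
= 21.05%

21.05%


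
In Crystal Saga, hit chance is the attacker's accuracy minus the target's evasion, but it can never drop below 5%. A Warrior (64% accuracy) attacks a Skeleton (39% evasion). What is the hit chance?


accuracy - evasion = 64 - 39 = 25
Apply floor: max(25, 5) = 25
Hit chance = 25%

25%


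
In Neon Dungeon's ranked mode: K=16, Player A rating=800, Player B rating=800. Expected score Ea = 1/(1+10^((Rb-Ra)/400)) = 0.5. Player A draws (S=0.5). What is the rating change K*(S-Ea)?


Elo update: delta = K * (S - Ea), where S = 0.5 (draws)
S - Ea = 0.5 - 0.5 = 0.0
Rating change = 16 * 0.0
= 0.00

0.00 rating points


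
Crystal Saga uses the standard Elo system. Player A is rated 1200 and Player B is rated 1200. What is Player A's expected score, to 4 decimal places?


Elo expected score: Ea = 1/(1 + 10^((Rb-Ra)/400))
Rb - Ra = 1200 - 1200 = 0
(Rb-Ra)/400 = 0/400 = 0.0
10^0.0 = 1.0
Ea = 1/(1 + 1.0) = 1/2.0 = 0.5000

0.5000


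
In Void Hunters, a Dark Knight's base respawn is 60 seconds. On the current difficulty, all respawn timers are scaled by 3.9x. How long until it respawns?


Respawn time = base * multiplier
= 60 * 3.9
= 234.0 seconds

234.0 seconds


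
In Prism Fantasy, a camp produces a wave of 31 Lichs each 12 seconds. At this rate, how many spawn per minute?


Spawns per minute = count * (60 / interval)
= 31 * (60 / 12)
= 31 * 5.0
= 155.0

155.0 per minute


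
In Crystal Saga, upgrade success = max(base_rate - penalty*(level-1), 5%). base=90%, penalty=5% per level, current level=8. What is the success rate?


raw_rate = 90 - 5 * (8 - 1)
= 90 - 5 * 7
= 90 - 35
= 55
Apply floor: max(55, 5) = 55%

55%


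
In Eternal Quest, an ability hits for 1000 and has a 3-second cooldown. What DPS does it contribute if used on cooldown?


DPS = damage / cooldown
= 1000 / 3
= 333.33

333.33 DPS


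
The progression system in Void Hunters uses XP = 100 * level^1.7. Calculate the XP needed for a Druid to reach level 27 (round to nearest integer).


XP = 100 * level^1.7
Substitute level = 27:
XP = 100 * 27^1.7
= 100 * 271.2179
= 27122

27122 XP


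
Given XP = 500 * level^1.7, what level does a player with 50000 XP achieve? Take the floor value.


XP = 500 * level^1.7, so level = (XP / 500)^(1/1.7)
= (50000 / 500)^(1/1.7)
= 100.0^0.5882
= 15.0131
Floor: level = 15

level 15


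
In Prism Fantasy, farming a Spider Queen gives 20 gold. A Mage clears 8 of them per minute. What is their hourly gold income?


Gold per minute = 20 * 8 = 160
Gold per hour = 160 * 60 = 9600

9600 gold/hour


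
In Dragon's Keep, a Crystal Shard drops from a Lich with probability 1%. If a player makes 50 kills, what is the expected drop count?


Expected drops = kills * (drop_rate / 100)
= 50 * (1 / 100)
= 50 * 0.01
= 0.5

0.5 drops


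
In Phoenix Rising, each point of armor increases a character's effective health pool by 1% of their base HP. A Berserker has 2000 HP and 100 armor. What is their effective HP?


EHP = 2000 * (1 + 100/100)
= 2000 * (1 + 1.0)
= 2000 * 2.0
= 4000.0

4000.0 EHP


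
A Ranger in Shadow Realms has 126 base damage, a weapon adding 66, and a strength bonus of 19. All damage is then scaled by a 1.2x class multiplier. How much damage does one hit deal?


Sum base + weapon + str = 126 + 66 + 19 = 211
Multiply by 1.2:
211 * 1.2 = 253.2

253.2 damage


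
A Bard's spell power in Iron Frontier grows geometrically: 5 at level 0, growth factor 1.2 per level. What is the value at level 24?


value = base * growth^level
= 5 * 1.2^24
= 5 * 79.496847
= 397.48

397.48 spell power


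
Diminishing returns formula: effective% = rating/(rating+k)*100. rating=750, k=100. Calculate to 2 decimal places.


effective% = rating / (rating + k) * 100
= 750 / (750 + 100) * 100
= 750 / 850 * 100
= 0.882353 * 100
= 88.24%

88.24%


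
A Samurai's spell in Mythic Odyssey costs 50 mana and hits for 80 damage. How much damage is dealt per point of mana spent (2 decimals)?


Efficiency = damage / mana
= 80 / 50
= 1.60

1.60 dmg/mana


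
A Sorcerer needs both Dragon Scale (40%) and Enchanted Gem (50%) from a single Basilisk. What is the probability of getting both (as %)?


For independent events, P(both) = P(A) * P(B)
= 40% * 50%
= 2000 / 100 %
= 20.0%

20.0%


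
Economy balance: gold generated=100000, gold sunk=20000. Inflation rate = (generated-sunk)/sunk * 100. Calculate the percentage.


Net gold = 100000 - 20000 = 80000
Inflation rate = net / sunk * 100 = 80000 / 20000 * 100
= 4.0 * 100
= 400.00%

400.00%


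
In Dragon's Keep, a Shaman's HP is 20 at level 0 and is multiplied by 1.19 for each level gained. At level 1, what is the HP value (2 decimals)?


value = base * growth^level
= 20 * 1.19^1
= 20 * 1.19
= 23.80

23.80 HP


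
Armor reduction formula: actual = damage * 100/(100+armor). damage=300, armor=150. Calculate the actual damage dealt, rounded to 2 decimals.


actual = 300 * 100 / (100 + 150)
= 300 * 100 / 250
= 30000 / 250
= 120.00

120.00 damage


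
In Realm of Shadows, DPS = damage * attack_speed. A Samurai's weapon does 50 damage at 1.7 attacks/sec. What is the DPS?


DPS = damage * attack_speed
= 50 * 1.7
= 85.0

85.0 DPS


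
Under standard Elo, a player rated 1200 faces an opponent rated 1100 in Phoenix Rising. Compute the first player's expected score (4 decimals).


Elo expected score: Ea = 1/(1 + 10^((Rb-Ra)/400))
Rb - Ra = 1100 - 1200 = -100
(Rb-Ra)/400 = -100/400 = -0.25
10^-0.25 = 0.562341
Ea = 1/(1 + 0.562341) = 1/1.562341 = 0.6401

0.6401


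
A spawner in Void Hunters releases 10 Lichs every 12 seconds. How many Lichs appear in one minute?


Spawns per minute = count * (60 / interval)
= 10 * (60 / 12)
= 10 * 5.0
= 50.0

50.0 per minute


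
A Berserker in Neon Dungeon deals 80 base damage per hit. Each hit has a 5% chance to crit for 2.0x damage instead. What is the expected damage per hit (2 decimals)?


E[dmg] = base * (1 + crit_chance * (crit_mult - 1))
cc as decimal = 5/100 = 0.05
cm - 1 = 2.0 - 1 = 1.0
Bonus factor = 0.05 * 1.0 = 0.05
Total multiplier = 1 + 0.05 = 1.05
Expected damage = 80 * 1.05 = 84.00

84.00 damage


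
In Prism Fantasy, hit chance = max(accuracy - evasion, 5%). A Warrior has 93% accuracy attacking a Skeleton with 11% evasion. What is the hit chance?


accuracy - evasion = 93 - 11 = 82
Apply floor: max(82, 5) = 82
Hit chance = 82%

82%


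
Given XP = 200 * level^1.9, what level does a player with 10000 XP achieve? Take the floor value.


XP = 200 * level^1.9, so level = (XP / 200)^(1/1.9)
= (10000 / 200)^(1/1.9)
= 50.0^0.5263
= 7.8378
Floor: level = 7

level 7


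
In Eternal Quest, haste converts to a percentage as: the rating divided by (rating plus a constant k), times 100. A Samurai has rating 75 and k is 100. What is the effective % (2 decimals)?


effective% = rating / (rating + k) * 100
= 75 / (75 + 100) * 100
= 75 / 175 * 100
= 0.428571 * 100
= 42.86%

42.86%


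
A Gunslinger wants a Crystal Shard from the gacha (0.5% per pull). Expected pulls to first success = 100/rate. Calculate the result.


Expected pulls for a geometric distribution = 1/p = 100 / rate%
= 100 / 0.5
= 200.0

200.0 pulls


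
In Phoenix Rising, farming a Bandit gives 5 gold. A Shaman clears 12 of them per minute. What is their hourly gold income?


Gold per minute = 5 * 12 = 60
Gold per hour = 60 * 60 = 3600

3600 gold/hour


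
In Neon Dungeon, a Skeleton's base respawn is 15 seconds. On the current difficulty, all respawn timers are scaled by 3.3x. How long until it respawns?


Respawn time = base * multiplier
= 15 * 3.3
= 49.5 seconds

49.5 seconds


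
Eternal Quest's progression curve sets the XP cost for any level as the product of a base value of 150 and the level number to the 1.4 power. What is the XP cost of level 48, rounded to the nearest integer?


XP = 150 * level^1.4
Substitute level = 48:
XP = 150 * 48^1.4
= 150 * 225.8072
= 33871

33871 XP


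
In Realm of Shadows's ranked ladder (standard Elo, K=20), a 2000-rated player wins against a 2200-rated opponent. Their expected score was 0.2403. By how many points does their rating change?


Elo update: delta = K * (S - Ea), where S = 1 (wins)
S - Ea = 1 - 0.2403 = 0.7597
Rating change = 20 * 0.7597
= 15.19

15.19 rating points


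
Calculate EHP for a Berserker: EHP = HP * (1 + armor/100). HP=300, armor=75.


EHP = 300 * (1 + 75/100)
= 300 * (1 + 0.75)
= 300 * 1.75
= 525.0

525.0 EHP


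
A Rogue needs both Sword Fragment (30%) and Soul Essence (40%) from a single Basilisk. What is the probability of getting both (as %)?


For independent events, P(both) = P(A) * P(B)
= 30% * 40%
= 1200 / 100 %
= 12.0%

12.0%


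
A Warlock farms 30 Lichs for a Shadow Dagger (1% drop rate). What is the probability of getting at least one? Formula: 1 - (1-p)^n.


P(at least one) = 1 - P(none) = 1 - (1-p)^n
p = 1/100 = 0.01
1 - p = 0.99
(1 - p)^30 = 0.99^30 = 0.739700
P(at least one) = 1 - 0.739700 = 0.2603

0.2603


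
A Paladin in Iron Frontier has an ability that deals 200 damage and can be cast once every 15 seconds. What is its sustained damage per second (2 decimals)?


DPS = damage / cooldown
= 200 / 15
= 13.33

13.33 DPS


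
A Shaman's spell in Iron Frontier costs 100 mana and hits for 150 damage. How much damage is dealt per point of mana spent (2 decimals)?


Efficiency = damage / mana
= 150 / 100
= 1.50

1.50 dmg/mana


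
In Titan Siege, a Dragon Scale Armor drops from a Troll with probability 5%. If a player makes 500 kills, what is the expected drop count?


Expected drops = kills * (drop_rate / 100)
= 500 * (5 / 100)
= 500 * 0.05
= 25.0

25.0 drops


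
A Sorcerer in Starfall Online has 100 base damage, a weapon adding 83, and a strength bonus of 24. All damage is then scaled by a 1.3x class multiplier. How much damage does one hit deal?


Sum base + weapon + str = 100 + 83 + 24 = 207
Multiply by 1.3:
207 * 1.3 = 269.1

269.1 damage


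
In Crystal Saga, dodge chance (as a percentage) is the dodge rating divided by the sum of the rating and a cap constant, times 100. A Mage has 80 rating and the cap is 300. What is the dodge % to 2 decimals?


dodge% = 80 / (80 + 300) * 100
= 80 / 380 * 100
= 0.210526 * 100
= 21.05%

21.05%


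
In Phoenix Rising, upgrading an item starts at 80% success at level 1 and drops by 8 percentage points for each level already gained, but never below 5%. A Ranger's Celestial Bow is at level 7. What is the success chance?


raw_rate = 80 - 8 * (7 - 1)
= 80 - 8 * 6
= 80 - 48
= 32
Apply floor: max(32, 5) = 32%

32%


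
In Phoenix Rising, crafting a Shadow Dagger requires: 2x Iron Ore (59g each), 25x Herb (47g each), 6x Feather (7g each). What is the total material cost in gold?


Cost breakdown:
  Iron Ore: 2 * 59 = 118
  Herb: 25 * 47 = 1175
  Feather: 6 * 7 = 42
Total = 118 + 1175 + 42 = 1335

1335 gold


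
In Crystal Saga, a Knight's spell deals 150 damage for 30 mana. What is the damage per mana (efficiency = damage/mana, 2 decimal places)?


Efficiency = damage / mana
= 150 / 30
= 5.00

5.00 dmg/mana


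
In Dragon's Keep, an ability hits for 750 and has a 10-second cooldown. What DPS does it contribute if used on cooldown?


DPS = damage / cooldown
= 750 / 10
= 75.00

75.00 DPS


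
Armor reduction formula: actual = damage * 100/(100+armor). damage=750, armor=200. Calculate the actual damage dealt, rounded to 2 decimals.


actual = 750 * 100 / (100 + 200)
= 750 * 100 / 300
= 75000 / 300
= 250.00

250.00 damage


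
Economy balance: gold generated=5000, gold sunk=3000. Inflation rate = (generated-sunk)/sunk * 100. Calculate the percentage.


Net gold = 5000 - 3000 = 2000
Inflation rate = net / sunk * 100 = 2000 / 3000 * 100
= 0.666667 * 100
= 66.67%

66.67%


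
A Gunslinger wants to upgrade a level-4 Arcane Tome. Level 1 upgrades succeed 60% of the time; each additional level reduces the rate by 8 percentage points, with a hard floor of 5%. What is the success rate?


raw_rate = 60 - 8 * (4 - 1)
= 60 - 8 * 3
= 60 - 24
= 36
Apply floor: max(36, 5) = 36%

36%


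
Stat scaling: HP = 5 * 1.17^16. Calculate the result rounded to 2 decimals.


value = base * growth^level
= 5 * 1.17^16
= 5 * 12.330304
= 61.65

61.65 HP


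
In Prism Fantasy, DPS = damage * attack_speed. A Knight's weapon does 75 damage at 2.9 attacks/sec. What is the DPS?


DPS = damage * attack_speed
= 75 * 2.9
= 217.5

217.5 DPS


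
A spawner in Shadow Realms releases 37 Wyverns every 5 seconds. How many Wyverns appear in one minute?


Spawns per minute = count * (60 / interval)
= 37 * (60 / 5)
= 37 * 12.0
= 444.0

444.0 per minute


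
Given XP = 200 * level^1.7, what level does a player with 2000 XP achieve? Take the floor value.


XP = 200 * level^1.7, so level = (XP / 200)^(1/1.7)
= (2000 / 200)^(1/1.7)
= 10.0^0.5882
= 3.8747
Floor: level = 3

level 3


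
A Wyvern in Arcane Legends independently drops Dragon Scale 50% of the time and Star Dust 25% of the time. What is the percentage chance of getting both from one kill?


For independent events, P(both) = P(A) * P(B)
= 50% * 25%
= 1250 / 100 %
= 12.5%

12.5%


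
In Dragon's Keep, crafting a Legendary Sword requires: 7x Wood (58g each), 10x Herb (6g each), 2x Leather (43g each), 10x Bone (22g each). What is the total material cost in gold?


Cost breakdown:
  Wood: 7 * 58 = 406
  Herb: 10 * 6 = 60
  Leather: 2 * 43 = 86
  Bone: 10 * 22 = 220
Total = 406 + 60 + 86 + 220 = 772

772 gold


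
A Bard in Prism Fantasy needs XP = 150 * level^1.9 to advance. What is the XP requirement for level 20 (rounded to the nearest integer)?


XP = 150 * level^1.9
Substitute level = 20:
XP = 150 * 20^1.9
= 150 * 296.4538
= 44468

44468 XP


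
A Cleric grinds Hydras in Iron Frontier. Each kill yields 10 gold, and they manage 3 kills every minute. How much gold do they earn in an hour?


Gold per minute = 10 * 3 = 30
Gold per hour = 30 * 60 = 1800

1800 gold/hour


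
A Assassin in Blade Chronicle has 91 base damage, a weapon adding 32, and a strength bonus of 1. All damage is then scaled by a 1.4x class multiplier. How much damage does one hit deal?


Sum base + weapon + str = 91 + 32 + 1 = 124
Multiply by 1.4:
124 * 1.4 = 173.6

173.6 damage


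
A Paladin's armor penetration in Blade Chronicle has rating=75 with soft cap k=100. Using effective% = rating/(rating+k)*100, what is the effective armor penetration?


effective% = rating / (rating + k) * 100
= 75 / (75 + 100) * 100
= 75 / 175 * 100
= 0.428571 * 100
= 42.86%

42.86%


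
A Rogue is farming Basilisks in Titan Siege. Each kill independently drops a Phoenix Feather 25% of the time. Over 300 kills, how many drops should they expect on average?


Expected drops = kills * (drop_rate / 100)
= 300 * (25 / 100)
= 300 * 0.25
= 75.0

75.0 drops


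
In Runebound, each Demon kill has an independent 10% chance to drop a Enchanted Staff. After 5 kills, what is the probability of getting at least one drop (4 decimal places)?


P(at least one) = 1 - P(none) = 1 - (1-p)^n
p = 10/100 = 0.1
1 - p = 0.9
(1 - p)^5 = 0.9^5 = 0.590490
P(at least one) = 1 - 0.590490 = 0.4095

0.4095


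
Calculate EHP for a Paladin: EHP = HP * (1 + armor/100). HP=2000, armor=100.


EHP = 2000 * (1 + 100/100)
= 2000 * (1 + 1.0)
= 2000 * 2.0
= 4000.0

4000.0 EHP


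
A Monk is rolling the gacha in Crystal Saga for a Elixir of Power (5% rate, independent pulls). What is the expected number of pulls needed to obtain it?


Expected pulls for a geometric distribution = 1/p = 100 / rate%
= 100 / 5
= 20.0

20.0 pulls


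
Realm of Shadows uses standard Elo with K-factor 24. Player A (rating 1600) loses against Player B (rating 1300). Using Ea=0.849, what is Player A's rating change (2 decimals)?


Elo update: delta = K * (S - Ea), where S = 0 (loses)
S - Ea = 0 - 0.849 = -0.849
Rating change = 24 * -0.849
= -20.38

-20.38 rating points


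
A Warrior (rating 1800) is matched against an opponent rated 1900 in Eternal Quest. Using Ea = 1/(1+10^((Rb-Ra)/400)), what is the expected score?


Elo expected score: Ea = 1/(1 + 10^((Rb-Ra)/400))
Rb - Ra = 1900 - 1800 = 100
(Rb-Ra)/400 = 100/400 = 0.25
10^0.25 = 1.778279
Ea = 1/(1 + 1.778279) = 1/2.778279 = 0.3599

0.3599


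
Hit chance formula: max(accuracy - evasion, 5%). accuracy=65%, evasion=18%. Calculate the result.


accuracy - evasion = 65 - 18 = 47
Apply floor: max(47, 5) = 47
Hit chance = 47%

47%


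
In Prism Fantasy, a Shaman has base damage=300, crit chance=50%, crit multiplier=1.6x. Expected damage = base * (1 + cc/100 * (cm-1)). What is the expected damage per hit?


E[dmg] = base * (1 + crit_chance * (crit_mult - 1))
cc as decimal = 50/100 = 0.5
cm - 1 = 1.6 - 1 = 0.6
Bonus factor = 0.5 * 0.6 = 0.3
Total multiplier = 1 + 0.3 = 1.3
Expected damage = 300 * 1.3 = 390.00

390.00 damage


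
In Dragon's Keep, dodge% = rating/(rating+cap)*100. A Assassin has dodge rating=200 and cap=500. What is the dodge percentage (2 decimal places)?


dodge% = 200 / (200 + 500) * 100
= 200 / 700 * 100
= 0.285714 * 100
= 28.57%

28.57%


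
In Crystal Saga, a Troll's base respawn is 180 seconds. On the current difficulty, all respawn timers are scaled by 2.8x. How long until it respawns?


Respawn time = base * multiplier
= 180 * 2.8
= 504.0 seconds

504.0 seconds


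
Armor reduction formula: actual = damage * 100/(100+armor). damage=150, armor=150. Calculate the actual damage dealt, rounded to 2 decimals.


actual = 150 * 100 / (100 + 150)
= 150 * 100 / 250
= 15000 / 250
= 60.00

60.00 damage


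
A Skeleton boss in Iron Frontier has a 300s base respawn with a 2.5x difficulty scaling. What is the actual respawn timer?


Respawn time = base * multiplier
= 300 * 2.5
= 750.0 seconds

750.0 seconds


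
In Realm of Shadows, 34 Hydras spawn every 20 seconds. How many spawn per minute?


Spawns per minute = count * (60 / interval)
= 34 * (60 / 20)
= 34 * 3.0
= 102.0

102.0 per minute


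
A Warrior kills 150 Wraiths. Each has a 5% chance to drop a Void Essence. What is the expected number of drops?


Expected drops = kills * (drop_rate / 100)
= 150 * (5 / 100)
= 150 * 0.05
= 7.5

7.5 drops


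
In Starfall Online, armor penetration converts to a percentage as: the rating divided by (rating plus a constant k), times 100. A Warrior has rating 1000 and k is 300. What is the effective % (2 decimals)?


effective% = rating / (rating + k) * 100
= 1000 / (1000 + 300) * 100
= 1000 / 1300 * 100
= 0.769231 * 100
= 76.92%

76.92%


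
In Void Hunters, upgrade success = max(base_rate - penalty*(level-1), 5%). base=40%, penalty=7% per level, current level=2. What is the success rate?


raw_rate = 40 - 7 * (2 - 1)
= 40 - 7 * 1
= 40 - 7
= 33
Apply floor: max(33, 5) = 33%

33%


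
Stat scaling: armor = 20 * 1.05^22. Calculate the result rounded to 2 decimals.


value = base * growth^level
= 20 * 1.05^22
= 20 * 2.925261
= 58.51

58.51 armor


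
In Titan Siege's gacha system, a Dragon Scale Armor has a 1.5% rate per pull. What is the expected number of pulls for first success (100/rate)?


Expected pulls for a geometric distribution = 1/p = 100 / rate%
= 100 / 1.5
= 66.67

66.67 pulls


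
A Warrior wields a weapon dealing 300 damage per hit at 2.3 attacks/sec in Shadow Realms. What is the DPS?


DPS = damage * attack_speed
= 300 * 2.3
= 690.0

690.0 DPS


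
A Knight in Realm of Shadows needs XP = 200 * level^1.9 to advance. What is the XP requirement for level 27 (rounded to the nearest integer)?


XP = 200 * level^1.9
Substitute level = 27:
XP = 200 * 27^1.9
= 200 * 524.3136
= 104863

104863 XP


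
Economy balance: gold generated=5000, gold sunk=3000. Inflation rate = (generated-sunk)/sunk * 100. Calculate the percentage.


Net gold = 5000 - 3000 = 2000
Inflation rate = net / sunk * 100 = 2000 / 3000 * 100
= 0.666667 * 100
= 66.67%

66.67%


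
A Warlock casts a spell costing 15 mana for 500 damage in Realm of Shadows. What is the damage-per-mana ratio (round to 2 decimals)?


Efficiency = damage / mana
= 500 / 15
= 33.33

33.33 dmg/mana


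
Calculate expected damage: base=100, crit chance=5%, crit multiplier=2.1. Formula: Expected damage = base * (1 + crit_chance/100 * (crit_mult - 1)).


E[dmg] = base * (1 + crit_chance * (crit_mult - 1))
cc as decimal = 5/100 = 0.05
cm - 1 = 2.1 - 1 = 1.1
Bonus factor = 0.05 * 1.1 = 0.055
Total multiplier = 1 + 0.055 = 1.055
Expected damage = 100 * 1.055 = 105.50

105.50 damage


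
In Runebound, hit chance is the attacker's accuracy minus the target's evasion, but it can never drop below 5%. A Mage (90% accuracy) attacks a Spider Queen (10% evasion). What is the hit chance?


accuracy - evasion = 90 - 10 = 80
Apply floor: max(80, 5) = 80
Hit chance = 80%

80%


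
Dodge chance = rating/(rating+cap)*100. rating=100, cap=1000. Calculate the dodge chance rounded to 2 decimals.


dodge% = 100 / (100 + 1000) * 100
= 100 / 1100 * 100
= 0.090909 * 100
= 9.09%

9.09%


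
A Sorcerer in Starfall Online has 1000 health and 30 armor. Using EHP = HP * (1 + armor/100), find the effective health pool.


EHP = 1000 * (1 + 30/100)
= 1000 * (1 + 0.3)
= 1000 * 1.3
= 1300.0

1300.0 EHP


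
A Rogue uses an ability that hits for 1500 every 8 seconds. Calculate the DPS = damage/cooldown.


DPS = damage / cooldown
= 1500 / 8
= 187.50

187.50 DPS


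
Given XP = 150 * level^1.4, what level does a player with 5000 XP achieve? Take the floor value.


XP = 150 * level^1.4, so level = (XP / 150)^(1/1.4)
= (5000 / 150)^(1/1.4)
= 33.3333^0.7143
= 12.2397
Floor: level = 12

level 12


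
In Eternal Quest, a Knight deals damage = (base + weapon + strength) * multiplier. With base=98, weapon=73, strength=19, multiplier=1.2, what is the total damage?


Sum base + weapon + str = 98 + 73 + 19 = 190
Multiply by 1.2:
190 * 1.2 = 228.0

228.0 damage


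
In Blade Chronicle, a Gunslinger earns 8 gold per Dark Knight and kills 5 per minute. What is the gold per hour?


Gold per minute = 8 * 5 = 40
Gold per hour = 40 * 60 = 2400

2400 gold/hour


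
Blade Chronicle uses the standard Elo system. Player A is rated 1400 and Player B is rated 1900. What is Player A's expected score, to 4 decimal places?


Elo expected score: Ea = 1/(1 + 10^((Rb-Ra)/400))
Rb - Ra = 1900 - 1400 = 500
(Rb-Ra)/400 = 500/400 = 1.25
10^1.25 = 17.782794
Ea = 1/(1 + 17.782794) = 1/18.782794 = 0.0532

0.0532


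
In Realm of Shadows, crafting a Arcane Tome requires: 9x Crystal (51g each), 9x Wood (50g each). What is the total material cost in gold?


Cost breakdown:
  Crystal: 9 * 51 = 459
  Wood: 9 * 50 = 450
Total = 459 + 450 = 909

909 gold
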